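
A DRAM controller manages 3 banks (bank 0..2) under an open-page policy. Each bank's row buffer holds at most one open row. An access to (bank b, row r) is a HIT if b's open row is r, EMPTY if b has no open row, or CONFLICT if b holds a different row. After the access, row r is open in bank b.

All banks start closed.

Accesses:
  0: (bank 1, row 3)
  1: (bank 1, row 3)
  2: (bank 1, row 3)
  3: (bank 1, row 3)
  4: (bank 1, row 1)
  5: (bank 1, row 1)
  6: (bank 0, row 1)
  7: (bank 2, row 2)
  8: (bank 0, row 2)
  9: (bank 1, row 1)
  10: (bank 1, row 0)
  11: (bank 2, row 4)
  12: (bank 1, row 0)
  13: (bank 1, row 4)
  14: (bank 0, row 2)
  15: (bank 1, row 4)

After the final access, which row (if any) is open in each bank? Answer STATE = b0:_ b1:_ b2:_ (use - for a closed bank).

STATE = b0:2 b1:4 b2:4

step 0: bank1 None->3 [EMPTY]
step 1: bank1 3->3 [HIT]
step 2: bank1 3->3 [HIT]
step 3: bank1 3->3 [HIT]
step 4: bank1 3->1 [CONFLICT]
step 5: bank1 1->1 [HIT]
step 6: bank0 None->1 [EMPTY]
step 7: bank2 None->2 [EMPTY]
step 8: bank0 1->2 [CONFLICT]
step 9: bank1 1->1 [HIT]
step 10: bank1 1->0 [CONFLICT]
step 11: bank2 2->4 [CONFLICT]
step 12: bank1 0->0 [HIT]
step 13: bank1 0->4 [CONFLICT]
step 14: bank0 2->2 [HIT]
step 15: bank1 4->4 [HIT]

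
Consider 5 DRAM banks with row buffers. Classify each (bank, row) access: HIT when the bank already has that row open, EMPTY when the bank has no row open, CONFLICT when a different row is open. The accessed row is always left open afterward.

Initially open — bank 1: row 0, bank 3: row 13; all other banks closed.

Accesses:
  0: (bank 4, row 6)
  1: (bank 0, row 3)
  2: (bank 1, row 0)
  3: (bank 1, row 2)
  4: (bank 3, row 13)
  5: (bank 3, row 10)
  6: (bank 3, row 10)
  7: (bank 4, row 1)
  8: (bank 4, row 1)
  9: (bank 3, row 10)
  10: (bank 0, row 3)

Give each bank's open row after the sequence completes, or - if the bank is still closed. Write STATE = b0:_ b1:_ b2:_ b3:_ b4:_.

STATE = b0:3 b1:2 b2:- b3:10 b4:1

#0 (4,6) E
#1 (0,3) E
#2 (1,0) H  (was 0)
#3 (1,2) C  (was 0)
#4 (3,13) H  (was 13)
#5 (3,10) C  (was 13)
#6 (3,10) H  (was 10)
#7 (4,1) C  (was 6)
#8 (4,1) H  (was 1)
#9 (3,10) H  (was 10)
#10 (0,3) H  (was 3)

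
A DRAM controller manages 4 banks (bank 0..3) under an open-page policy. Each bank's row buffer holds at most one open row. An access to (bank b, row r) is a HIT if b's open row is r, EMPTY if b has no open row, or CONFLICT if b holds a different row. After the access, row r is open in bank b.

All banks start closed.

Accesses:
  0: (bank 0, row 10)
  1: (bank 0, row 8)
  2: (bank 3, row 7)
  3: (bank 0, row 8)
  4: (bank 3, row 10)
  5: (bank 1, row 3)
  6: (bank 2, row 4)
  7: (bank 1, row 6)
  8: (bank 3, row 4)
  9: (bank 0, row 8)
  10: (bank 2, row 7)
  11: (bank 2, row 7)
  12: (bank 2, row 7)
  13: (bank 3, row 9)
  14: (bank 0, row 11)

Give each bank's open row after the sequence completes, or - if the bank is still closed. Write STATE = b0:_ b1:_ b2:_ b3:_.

STATE = b0:11 b1:6 b2:7 b3:9

step 0: bank0 None->10 [EMPTY]
step 1: bank0 10->8 [CONFLICT]
step 2: bank3 None->7 [EMPTY]
step 3: bank0 8->8 [HIT]
step 4: bank3 7->10 [CONFLICT]
step 5: bank1 None->3 [EMPTY]
step 6: bank2 None->4 [EMPTY]
step 7: bank1 3->6 [CONFLICT]
step 8: bank3 10->4 [CONFLICT]
step 9: bank0 8->8 [HIT]
step 10: bank2 4->7 [CONFLICT]
step 11: bank2 7->7 [HIT]
step 12: bank2 7->7 [HIT]
step 13: bank3 4->9 [CONFLICT]
step 14: bank0 8->11 [CONFLICT]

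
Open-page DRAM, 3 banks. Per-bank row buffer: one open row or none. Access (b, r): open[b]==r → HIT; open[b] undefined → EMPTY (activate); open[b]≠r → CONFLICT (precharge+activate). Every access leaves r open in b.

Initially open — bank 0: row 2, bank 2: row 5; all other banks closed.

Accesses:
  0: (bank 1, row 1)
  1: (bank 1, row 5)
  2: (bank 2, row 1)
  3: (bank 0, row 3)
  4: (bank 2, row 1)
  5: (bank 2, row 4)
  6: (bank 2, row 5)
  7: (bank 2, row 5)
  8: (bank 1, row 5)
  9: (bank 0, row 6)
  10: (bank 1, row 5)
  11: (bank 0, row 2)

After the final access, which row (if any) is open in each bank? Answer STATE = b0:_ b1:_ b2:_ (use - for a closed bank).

STATE = b0:2 b1:5 b2:5

#0 (1,1) E
#1 (1,5) C  (was 1)
#2 (2,1) C  (was 5)
#3 (0,3) C  (was 2)
#4 (2,1) H  (was 1)
#5 (2,4) C  (was 1)
#6 (2,5) C  (was 4)
#7 (2,5) H  (was 5)
#8 (1,5) H  (was 5)
#9 (0,6) C  (was 3)
#10 (1,5) H  (was 5)
#11 (0,2) C  (was 6)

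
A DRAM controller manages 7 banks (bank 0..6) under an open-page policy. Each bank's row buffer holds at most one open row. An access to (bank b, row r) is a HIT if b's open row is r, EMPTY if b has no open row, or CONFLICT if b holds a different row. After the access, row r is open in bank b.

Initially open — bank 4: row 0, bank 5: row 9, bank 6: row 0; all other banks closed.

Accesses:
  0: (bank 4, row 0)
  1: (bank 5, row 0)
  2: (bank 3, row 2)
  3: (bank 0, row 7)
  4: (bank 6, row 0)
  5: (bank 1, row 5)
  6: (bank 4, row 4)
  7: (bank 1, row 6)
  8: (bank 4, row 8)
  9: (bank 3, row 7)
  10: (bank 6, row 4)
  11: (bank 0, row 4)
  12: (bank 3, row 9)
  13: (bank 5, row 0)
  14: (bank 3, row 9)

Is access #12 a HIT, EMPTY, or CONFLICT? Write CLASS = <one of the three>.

  [0] b4 r0: had r0 ⇒ H
  [1] b5 r0: had r9 ⇒ C
  [2] b3 r2: no row ⇒ E
  [3] b0 r7: no row ⇒ E
  [4] b6 r0: had r0 ⇒ H
  [5] b1 r5: no row ⇒ E
  [6] b4 r4: had r0 ⇒ C
  [7] b1 r6: had r5 ⇒ C
  [8] b4 r8: had r4 ⇒ C
  [9] b3 r7: had r2 ⇒ C
  [10] b6 r4: had r0 ⇒ C
  [11] b0 r4: had r7 ⇒ C
  [12] b3 r9: had r7 ⇒ C
  [13] b5 r0: had r0 ⇒ H
  [14] b3 r9: had r9 ⇒ H

CLASS = CONFLICT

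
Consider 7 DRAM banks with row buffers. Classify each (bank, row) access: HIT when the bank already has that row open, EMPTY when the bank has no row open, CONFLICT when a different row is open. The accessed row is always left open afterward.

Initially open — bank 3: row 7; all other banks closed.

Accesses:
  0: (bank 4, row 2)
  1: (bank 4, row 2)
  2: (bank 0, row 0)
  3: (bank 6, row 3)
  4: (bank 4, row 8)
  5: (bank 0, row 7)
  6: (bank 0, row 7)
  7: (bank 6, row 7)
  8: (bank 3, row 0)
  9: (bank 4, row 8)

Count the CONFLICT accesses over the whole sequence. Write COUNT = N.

#0 (4,2) E
#1 (4,2) H  (was 2)
#2 (0,0) E
#3 (6,3) E
#4 (4,8) C  (was 2)
#5 (0,7) C  (was 0)
#6 (0,7) H  (was 7)
#7 (6,7) C  (was 3)
#8 (3,0) C  (was 7)
#9 (4,8) H  (was 8)

COUNT = 4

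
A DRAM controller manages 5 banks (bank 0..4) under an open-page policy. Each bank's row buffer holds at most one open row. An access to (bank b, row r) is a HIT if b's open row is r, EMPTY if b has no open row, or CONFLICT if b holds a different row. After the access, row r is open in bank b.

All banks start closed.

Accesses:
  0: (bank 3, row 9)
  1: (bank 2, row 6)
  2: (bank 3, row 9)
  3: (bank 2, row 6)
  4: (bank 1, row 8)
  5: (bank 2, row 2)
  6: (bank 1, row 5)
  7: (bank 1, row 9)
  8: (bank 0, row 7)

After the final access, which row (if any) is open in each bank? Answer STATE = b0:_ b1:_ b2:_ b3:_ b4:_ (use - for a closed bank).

STATE = b0:7 b1:9 b2:2 b3:9 b4:-

  [0] b3 r9: no row ⇒ E
  [1] b2 r6: no row ⇒ E
  [2] b3 r9: had r9 ⇒ H
  [3] b2 r6: had r6 ⇒ H
  [4] b1 r8: no row ⇒ E
  [5] b2 r2: had r6 ⇒ C
  [6] b1 r5: had r8 ⇒ C
  [7] b1 r9: had r5 ⇒ C
  [8] b0 r7: no row ⇒ E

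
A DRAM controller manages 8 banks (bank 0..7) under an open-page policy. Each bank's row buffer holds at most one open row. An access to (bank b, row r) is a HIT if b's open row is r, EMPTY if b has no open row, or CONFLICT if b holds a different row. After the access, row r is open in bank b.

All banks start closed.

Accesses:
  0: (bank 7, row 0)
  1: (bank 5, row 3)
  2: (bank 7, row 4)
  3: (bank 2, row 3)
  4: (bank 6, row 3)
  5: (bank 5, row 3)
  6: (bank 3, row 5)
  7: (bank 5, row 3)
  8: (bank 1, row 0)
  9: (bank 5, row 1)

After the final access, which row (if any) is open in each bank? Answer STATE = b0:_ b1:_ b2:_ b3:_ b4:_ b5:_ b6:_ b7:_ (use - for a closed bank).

STATE = b0:- b1:0 b2:3 b3:5 b4:- b5:1 b6:3 b7:4

  [0] b7 r0: no row ⇒ E
  [1] b5 r3: no row ⇒ E
  [2] b7 r4: had r0 ⇒ C
  [3] b2 r3: no row ⇒ E
  [4] b6 r3: no row ⇒ E
  [5] b5 r3: had r3 ⇒ H
  [6] b3 r5: no row ⇒ E
  [7] b5 r3: had r3 ⇒ H
  [8] b1 r0: no row ⇒ E
  [9] b5 r1: had r3 ⇒ C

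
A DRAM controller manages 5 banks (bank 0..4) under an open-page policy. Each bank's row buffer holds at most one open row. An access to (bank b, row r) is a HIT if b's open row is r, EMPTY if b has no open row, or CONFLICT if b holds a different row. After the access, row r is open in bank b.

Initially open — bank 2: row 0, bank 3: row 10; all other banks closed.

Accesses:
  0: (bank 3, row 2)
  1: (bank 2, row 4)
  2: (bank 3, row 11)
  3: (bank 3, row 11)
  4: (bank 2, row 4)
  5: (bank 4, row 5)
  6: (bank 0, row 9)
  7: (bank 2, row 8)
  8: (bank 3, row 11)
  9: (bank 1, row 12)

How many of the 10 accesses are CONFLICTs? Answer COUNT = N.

  [0] b3 r2: had r10 ⇒ C
  [1] b2 r4: had r0 ⇒ C
  [2] b3 r11: had r2 ⇒ C
  [3] b3 r11: had r11 ⇒ H
  [4] b2 r4: had r4 ⇒ H
  [5] b4 r5: no row ⇒ E
  [6] b0 r9: no row ⇒ E
  [7] b2 r8: had r4 ⇒ C
  [8] b3 r11: had r11 ⇒ H
  [9] b1 r12: no row ⇒ E

COUNT = 4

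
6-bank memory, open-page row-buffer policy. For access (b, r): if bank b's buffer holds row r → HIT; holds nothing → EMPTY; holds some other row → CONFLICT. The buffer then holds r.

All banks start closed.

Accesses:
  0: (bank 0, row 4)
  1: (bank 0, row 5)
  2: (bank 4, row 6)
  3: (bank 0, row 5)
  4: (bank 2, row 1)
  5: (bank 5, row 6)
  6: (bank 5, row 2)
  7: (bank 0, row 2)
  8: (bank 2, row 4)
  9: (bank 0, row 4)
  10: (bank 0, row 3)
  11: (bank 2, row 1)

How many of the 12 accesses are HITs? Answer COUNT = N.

step 0: bank0 None->4 [EMPTY]
step 1: bank0 4->5 [CONFLICT]
step 2: bank4 None->6 [EMPTY]
step 3: bank0 5->5 [HIT]
step 4: bank2 None->1 [EMPTY]
step 5: bank5 None->6 [EMPTY]
step 6: bank5 6->2 [CONFLICT]
step 7: bank0 5->2 [CONFLICT]
step 8: bank2 1->4 [CONFLICT]
step 9: bank0 2->4 [CONFLICT]
step 10: bank0 4->3 [CONFLICT]
step 11: bank2 4->1 [CONFLICT]

COUNT = 1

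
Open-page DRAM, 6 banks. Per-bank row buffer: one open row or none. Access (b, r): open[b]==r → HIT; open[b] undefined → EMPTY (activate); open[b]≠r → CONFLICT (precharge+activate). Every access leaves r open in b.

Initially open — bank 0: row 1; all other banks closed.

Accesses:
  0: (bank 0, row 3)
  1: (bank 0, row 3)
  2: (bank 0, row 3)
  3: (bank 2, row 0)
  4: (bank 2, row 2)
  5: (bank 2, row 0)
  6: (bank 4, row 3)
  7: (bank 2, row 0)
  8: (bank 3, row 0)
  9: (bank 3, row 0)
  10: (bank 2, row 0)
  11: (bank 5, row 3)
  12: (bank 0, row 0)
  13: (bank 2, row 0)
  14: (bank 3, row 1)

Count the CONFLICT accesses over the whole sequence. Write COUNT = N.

#0 (0,3) C  (was 1)
#1 (0,3) H  (was 3)
#2 (0,3) H  (was 3)
#3 (2,0) E
#4 (2,2) C  (was 0)
#5 (2,0) C  (was 2)
#6 (4,3) E
#7 (2,0) H  (was 0)
#8 (3,0) E
#9 (3,0) H  (was 0)
#10 (2,0) H  (was 0)
#11 (5,3) E
#12 (0,0) C  (was 3)
#13 (2,0) H  (was 0)
#14 (3,1) C  (was 0)

COUNT = 5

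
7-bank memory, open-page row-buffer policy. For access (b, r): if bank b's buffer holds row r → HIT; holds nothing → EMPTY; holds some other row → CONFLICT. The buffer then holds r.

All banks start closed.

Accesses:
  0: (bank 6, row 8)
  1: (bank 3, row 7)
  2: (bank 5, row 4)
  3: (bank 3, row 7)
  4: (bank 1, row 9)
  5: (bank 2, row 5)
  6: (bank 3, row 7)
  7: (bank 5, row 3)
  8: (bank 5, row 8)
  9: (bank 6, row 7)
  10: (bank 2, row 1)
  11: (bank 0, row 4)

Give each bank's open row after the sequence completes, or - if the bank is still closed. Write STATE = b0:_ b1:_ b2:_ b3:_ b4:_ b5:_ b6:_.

step 0: bank6 None->8 [EMPTY]
step 1: bank3 None->7 [EMPTY]
step 2: bank5 None->4 [EMPTY]
step 3: bank3 7->7 [HIT]
step 4: bank1 None->9 [EMPTY]
step 5: bank2 None->5 [EMPTY]
step 6: bank3 7->7 [HIT]
step 7: bank5 4->3 [CONFLICT]
step 8: bank5 3->8 [CONFLICT]
step 9: bank6 8->7 [CONFLICT]
step 10: bank2 5->1 [CONFLICT]
step 11: bank0 None->4 [EMPTY]

STATE = b0:4 b1:9 b2:1 b3:7 b4:- b5:8 b6:7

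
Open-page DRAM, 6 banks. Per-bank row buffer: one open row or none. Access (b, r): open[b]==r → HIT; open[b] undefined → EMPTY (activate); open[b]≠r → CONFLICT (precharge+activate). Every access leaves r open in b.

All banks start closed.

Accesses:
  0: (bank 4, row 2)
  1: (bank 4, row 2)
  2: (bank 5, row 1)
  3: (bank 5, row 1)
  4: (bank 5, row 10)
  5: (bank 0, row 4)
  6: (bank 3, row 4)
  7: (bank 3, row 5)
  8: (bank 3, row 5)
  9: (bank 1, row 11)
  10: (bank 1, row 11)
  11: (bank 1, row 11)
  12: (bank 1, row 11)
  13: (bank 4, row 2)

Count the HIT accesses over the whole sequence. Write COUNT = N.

0: bank 4 row 2 — prev None → EMPTY
1: bank 4 row 2 — prev 2 → HIT
2: bank 5 row 1 — prev None → EMPTY
3: bank 5 row 1 — prev 1 → HIT
4: bank 5 row 10 — prev 1 → CONFLICT
5: bank 0 row 4 — prev None → EMPTY
6: bank 3 row 4 — prev None → EMPTY
7: bank 3 row 5 — prev 4 → CONFLICT
8: bank 3 row 5 — prev 5 → HIT
9: bank 1 row 11 — prev None → EMPTY
10: bank 1 row 11 — prev 11 → HIT
11: bank 1 row 11 — prev 11 → HIT
12: bank 1 row 11 — prev 11 → HIT
13: bank 4 row 2 — prev 2 → HIT

COUNT = 7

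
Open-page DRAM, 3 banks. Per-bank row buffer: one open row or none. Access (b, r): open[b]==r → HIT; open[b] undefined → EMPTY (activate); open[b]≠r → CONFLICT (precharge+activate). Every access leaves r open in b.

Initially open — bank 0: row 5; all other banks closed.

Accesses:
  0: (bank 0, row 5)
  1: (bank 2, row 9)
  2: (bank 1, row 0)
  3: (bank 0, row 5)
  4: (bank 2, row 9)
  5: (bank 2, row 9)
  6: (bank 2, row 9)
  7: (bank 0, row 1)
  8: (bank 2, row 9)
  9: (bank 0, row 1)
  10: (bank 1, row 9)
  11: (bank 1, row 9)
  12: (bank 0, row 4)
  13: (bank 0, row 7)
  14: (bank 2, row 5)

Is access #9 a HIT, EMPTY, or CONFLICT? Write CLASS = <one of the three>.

CLASS = HIT

#0 (0,5) H  (was 5)
#1 (2,9) E
#2 (1,0) E
#3 (0,5) H  (was 5)
#4 (2,9) H  (was 9)
#5 (2,9) H  (was 9)
#6 (2,9) H  (was 9)
#7 (0,1) C  (was 5)
#8 (2,9) H  (was 9)
#9 (0,1) H  (was 1)
#10 (1,9) C  (was 0)
#11 (1,9) H  (was 9)
#12 (0,4) C  (was 1)
#13 (0,7) C  (was 4)
#14 (2,5) C  (was 9)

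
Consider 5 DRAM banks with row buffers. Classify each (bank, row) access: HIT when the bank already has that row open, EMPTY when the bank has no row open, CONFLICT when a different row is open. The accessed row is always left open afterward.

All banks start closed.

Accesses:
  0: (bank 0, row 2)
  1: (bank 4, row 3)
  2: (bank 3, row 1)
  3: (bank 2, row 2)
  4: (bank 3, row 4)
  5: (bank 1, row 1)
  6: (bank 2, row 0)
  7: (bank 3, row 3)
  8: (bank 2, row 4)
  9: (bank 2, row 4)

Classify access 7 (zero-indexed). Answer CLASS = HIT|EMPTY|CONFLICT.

CLASS = CONFLICT

  [0] b0 r2: no row ⇒ E
  [1] b4 r3: no row ⇒ E
  [2] b3 r1: no row ⇒ E
  [3] b2 r2: no row ⇒ E
  [4] b3 r4: had r1 ⇒ C
  [5] b1 r1: no row ⇒ E
  [6] b2 r0: had r2 ⇒ C
  [7] b3 r3: had r4 ⇒ C
  [8] b2 r4: had r0 ⇒ C
  [9] b2 r4: had r4 ⇒ H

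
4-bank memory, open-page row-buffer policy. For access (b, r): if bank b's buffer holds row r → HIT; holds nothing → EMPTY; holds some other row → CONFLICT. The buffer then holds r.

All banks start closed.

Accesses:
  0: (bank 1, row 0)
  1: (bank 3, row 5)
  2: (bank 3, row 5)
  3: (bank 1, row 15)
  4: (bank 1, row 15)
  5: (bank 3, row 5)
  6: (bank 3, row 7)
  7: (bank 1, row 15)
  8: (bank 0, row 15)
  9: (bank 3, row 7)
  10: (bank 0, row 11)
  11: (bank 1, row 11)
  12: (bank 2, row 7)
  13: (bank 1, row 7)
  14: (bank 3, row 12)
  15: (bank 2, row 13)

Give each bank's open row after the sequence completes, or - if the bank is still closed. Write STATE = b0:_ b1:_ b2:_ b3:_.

STATE = b0:11 b1:7 b2:13 b3:12

#0 (1,0) E
#1 (3,5) E
#2 (3,5) H  (was 5)
#3 (1,15) C  (was 0)
#4 (1,15) H  (was 15)
#5 (3,5) H  (was 5)
#6 (3,7) C  (was 5)
#7 (1,15) H  (was 15)
#8 (0,15) E
#9 (3,7) H  (was 7)
#10 (0,11) C  (was 15)
#11 (1,11) C  (was 15)
#12 (2,7) E
#13 (1,7) C  (was 11)
#14 (3,12) C  (was 7)
#15 (2,13) C  (was 7)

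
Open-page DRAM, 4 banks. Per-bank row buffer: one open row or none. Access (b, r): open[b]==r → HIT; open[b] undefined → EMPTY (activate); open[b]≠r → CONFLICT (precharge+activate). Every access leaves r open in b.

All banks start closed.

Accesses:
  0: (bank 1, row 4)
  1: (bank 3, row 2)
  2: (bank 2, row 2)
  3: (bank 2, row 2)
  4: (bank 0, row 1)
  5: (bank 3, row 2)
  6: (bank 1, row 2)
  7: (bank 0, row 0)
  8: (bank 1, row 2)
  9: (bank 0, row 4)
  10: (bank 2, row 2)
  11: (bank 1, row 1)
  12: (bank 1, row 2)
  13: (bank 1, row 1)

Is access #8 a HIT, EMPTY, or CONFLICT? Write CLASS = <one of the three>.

CLASS = HIT

0: bank 1 row 4 — prev None → EMPTY
1: bank 3 row 2 — prev None → EMPTY
2: bank 2 row 2 — prev None → EMPTY
3: bank 2 row 2 — prev 2 → HIT
4: bank 0 row 1 — prev None → EMPTY
5: bank 3 row 2 — prev 2 → HIT
6: bank 1 row 2 — prev 4 → CONFLICT
7: bank 0 row 0 — prev 1 → CONFLICT
8: bank 1 row 2 — prev 2 → HIT
9: bank 0 row 4 — prev 0 → CONFLICT
10: bank 2 row 2 — prev 2 → HIT
11: bank 1 row 1 — prev 2 → CONFLICT
12: bank 1 row 2 — prev 1 → CONFLICT
13: bank 1 row 1 — prev 2 → CONFLICT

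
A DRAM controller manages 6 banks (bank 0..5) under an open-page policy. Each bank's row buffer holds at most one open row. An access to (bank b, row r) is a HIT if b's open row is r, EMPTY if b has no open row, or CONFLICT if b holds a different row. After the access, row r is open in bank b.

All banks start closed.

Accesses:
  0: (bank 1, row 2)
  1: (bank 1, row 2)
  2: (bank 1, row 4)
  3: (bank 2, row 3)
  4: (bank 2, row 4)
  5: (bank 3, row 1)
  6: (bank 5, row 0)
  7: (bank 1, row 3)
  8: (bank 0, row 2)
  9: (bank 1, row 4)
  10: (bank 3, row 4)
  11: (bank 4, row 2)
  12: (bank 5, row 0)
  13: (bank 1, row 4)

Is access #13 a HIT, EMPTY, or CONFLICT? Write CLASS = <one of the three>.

CLASS = HIT

0: bank 1 row 2 — prev None → EMPTY
1: bank 1 row 2 — prev 2 → HIT
2: bank 1 row 4 — prev 2 → CONFLICT
3: bank 2 row 3 — prev None → EMPTY
4: bank 2 row 4 — prev 3 → CONFLICT
5: bank 3 row 1 — prev None → EMPTY
6: bank 5 row 0 — prev None → EMPTY
7: bank 1 row 3 — prev 4 → CONFLICT
8: bank 0 row 2 — prev None → EMPTY
9: bank 1 row 4 — prev 3 → CONFLICT
10: bank 3 row 4 — prev 1 → CONFLICT
11: bank 4 row 2 — prev None → EMPTY
12: bank 5 row 0 — prev 0 → HIT
13: bank 1 row 4 — prev 4 → HIT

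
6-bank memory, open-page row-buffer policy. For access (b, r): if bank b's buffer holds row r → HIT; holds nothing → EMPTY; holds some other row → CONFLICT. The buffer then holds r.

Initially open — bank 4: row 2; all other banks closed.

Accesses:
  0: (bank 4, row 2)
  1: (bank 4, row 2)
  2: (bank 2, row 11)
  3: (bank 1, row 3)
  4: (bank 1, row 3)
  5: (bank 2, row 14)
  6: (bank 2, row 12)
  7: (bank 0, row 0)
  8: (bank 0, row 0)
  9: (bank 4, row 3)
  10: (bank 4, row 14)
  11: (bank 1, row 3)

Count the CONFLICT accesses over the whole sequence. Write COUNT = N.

  [0] b4 r2: had r2 ⇒ H
  [1] b4 r2: had r2 ⇒ H
  [2] b2 r11: no row ⇒ E
  [3] b1 r3: no row ⇒ E
  [4] b1 r3: had r3 ⇒ H
  [5] b2 r14: had r11 ⇒ C
  [6] b2 r12: had r14 ⇒ C
  [7] b0 r0: no row ⇒ E
  [8] b0 r0: had r0 ⇒ H
  [9] b4 r3: had r2 ⇒ C
  [10] b4 r14: had r3 ⇒ C
  [11] b1 r3: had r3 ⇒ H

COUNT = 4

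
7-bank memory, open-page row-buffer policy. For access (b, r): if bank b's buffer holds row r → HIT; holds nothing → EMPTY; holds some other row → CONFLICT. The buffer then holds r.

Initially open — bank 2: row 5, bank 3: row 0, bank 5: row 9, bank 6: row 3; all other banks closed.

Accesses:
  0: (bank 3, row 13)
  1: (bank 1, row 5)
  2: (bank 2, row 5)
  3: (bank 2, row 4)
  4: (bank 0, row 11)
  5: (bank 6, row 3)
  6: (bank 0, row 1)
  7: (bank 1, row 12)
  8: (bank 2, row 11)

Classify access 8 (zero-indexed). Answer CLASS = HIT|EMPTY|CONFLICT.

CLASS = CONFLICT

step 0: bank3 0->13 [CONFLICT]
step 1: bank1 None->5 [EMPTY]
step 2: bank2 5->5 [HIT]
step 3: bank2 5->4 [CONFLICT]
step 4: bank0 None->11 [EMPTY]
step 5: bank6 3->3 [HIT]
step 6: bank0 11->1 [CONFLICT]
step 7: bank1 5->12 [CONFLICT]
step 8: bank2 4->11 [CONFLICT]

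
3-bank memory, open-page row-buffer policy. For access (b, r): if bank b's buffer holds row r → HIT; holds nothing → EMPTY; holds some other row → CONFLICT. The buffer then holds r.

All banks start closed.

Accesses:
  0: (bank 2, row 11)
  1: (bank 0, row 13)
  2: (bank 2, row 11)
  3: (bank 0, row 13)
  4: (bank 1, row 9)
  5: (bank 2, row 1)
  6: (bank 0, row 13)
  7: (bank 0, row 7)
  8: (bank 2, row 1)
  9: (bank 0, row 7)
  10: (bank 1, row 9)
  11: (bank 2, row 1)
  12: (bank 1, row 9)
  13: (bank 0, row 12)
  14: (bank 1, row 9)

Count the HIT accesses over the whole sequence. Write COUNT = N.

COUNT = 9

  [0] b2 r11: no row ⇒ E
  [1] b0 r13: no row ⇒ E
  [2] b2 r11: had r11 ⇒ H
  [3] b0 r13: had r13 ⇒ H
  [4] b1 r9: no row ⇒ E
  [5] b2 r1: had r11 ⇒ C
  [6] b0 r13: had r13 ⇒ H
  [7] b0 r7: had r13 ⇒ C
  [8] b2 r1: had r1 ⇒ H
  [9] b0 r7: had r7 ⇒ H
  [10] b1 r9: had r9 ⇒ H
  [11] b2 r1: had r1 ⇒ H
  [12] b1 r9: had r9 ⇒ H
  [13] b0 r12: had r7 ⇒ C
  [14] b1 r9: had r9 ⇒ H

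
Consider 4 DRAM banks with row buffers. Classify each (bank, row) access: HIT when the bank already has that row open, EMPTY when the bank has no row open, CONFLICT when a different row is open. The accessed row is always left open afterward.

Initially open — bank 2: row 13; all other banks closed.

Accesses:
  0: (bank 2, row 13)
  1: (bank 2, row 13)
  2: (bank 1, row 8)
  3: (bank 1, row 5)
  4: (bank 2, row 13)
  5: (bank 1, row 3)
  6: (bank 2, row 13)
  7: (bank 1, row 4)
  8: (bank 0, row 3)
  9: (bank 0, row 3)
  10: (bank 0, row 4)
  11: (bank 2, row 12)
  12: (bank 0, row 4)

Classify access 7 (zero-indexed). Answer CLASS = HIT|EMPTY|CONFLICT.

CLASS = CONFLICT

  [0] b2 r13: had r13 ⇒ H
  [1] b2 r13: had r13 ⇒ H
  [2] b1 r8: no row ⇒ E
  [3] b1 r5: had r8 ⇒ C
  [4] b2 r13: had r13 ⇒ H
  [5] b1 r3: had r5 ⇒ C
  [6] b2 r13: had r13 ⇒ H
  [7] b1 r4: had r3 ⇒ C
  [8] b0 r3: no row ⇒ E
  [9] b0 r3: had r3 ⇒ H
  [10] b0 r4: had r3 ⇒ C
  [11] b2 r12: had r13 ⇒ C
  [12] b0 r4: had r4 ⇒ H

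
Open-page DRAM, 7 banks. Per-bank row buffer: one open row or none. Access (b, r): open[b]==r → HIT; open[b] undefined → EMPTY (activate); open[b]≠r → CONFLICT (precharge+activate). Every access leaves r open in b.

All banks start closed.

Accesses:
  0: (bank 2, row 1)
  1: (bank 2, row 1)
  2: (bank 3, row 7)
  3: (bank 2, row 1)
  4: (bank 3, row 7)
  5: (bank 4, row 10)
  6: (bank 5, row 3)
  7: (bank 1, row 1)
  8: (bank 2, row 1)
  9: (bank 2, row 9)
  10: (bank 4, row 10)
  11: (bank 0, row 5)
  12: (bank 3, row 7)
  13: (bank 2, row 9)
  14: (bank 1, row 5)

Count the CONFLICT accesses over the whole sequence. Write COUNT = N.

step 0: bank2 None->1 [EMPTY]
step 1: bank2 1->1 [HIT]
step 2: bank3 None->7 [EMPTY]
step 3: bank2 1->1 [HIT]
step 4: bank3 7->7 [HIT]
step 5: bank4 None->10 [EMPTY]
step 6: bank5 None->3 [EMPTY]
step 7: bank1 None->1 [EMPTY]
step 8: bank2 1->1 [HIT]
step 9: bank2 1->9 [CONFLICT]
step 10: bank4 10->10 [HIT]
step 11: bank0 None->5 [EMPTY]
step 12: bank3 7->7 [HIT]
step 13: bank2 9->9 [HIT]
step 14: bank1 1->5 [CONFLICT]

COUNT = 2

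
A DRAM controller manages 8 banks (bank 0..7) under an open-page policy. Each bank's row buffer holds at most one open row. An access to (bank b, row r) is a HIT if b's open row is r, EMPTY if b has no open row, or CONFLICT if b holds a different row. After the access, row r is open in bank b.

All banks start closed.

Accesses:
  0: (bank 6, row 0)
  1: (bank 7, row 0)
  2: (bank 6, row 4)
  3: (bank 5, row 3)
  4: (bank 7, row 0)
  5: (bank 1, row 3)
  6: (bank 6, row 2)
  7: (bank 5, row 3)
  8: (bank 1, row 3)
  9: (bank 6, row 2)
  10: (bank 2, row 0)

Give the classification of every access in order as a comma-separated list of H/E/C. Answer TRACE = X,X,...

TRACE = E,E,C,E,H,E,C,H,H,H,E

0: bank 6 row 0 — prev None → EMPTY
1: bank 7 row 0 — prev None → EMPTY
2: bank 6 row 4 — prev 0 → CONFLICT
3: bank 5 row 3 — prev None → EMPTY
4: bank 7 row 0 — prev 0 → HIT
5: bank 1 row 3 — prev None → EMPTY
6: bank 6 row 2 — prev 4 → CONFLICT
7: bank 5 row 3 — prev 3 → HIT
8: bank 1 row 3 — prev 3 → HIT
9: bank 6 row 2 — prev 2 → HIT
10: bank 2 row 0 — prev None → EMPTY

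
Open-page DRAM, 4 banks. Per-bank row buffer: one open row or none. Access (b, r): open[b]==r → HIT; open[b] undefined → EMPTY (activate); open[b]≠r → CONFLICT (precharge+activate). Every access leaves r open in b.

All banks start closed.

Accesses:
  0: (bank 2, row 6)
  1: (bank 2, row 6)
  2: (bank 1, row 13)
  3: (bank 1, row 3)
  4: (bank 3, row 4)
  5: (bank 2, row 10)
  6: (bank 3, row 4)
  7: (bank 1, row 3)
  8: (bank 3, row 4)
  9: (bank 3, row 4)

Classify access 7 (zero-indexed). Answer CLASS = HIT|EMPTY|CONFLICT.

CLASS = HIT

0: bank 2 row 6 — prev None → EMPTY
1: bank 2 row 6 — prev 6 → HIT
2: bank 1 row 13 — prev None → EMPTY
3: bank 1 row 3 — prev 13 → CONFLICT
4: bank 3 row 4 — prev None → EMPTY
5: bank 2 row 10 — prev 6 → CONFLICT
6: bank 3 row 4 — prev 4 → HIT
7: bank 1 row 3 — prev 3 → HIT
8: bank 3 row 4 — prev 4 → HIT
9: bank 3 row 4 — prev 4 → HIT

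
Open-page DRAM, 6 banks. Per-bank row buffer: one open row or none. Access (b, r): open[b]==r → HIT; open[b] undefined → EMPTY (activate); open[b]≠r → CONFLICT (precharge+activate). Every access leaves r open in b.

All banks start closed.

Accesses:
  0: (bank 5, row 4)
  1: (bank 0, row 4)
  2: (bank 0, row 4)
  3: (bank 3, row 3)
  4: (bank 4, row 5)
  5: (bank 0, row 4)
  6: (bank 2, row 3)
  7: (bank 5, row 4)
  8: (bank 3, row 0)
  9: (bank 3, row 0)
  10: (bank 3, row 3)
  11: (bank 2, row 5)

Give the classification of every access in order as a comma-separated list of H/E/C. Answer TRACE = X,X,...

#0 (5,4) E
#1 (0,4) E
#2 (0,4) H  (was 4)
#3 (3,3) E
#4 (4,5) E
#5 (0,4) H  (was 4)
#6 (2,3) E
#7 (5,4) H  (was 4)
#8 (3,0) C  (was 3)
#9 (3,0) H  (was 0)
#10 (3,3) C  (was 0)
#11 (2,5) C  (was 3)

TRACE = E,E,H,E,E,H,E,H,C,H,C,C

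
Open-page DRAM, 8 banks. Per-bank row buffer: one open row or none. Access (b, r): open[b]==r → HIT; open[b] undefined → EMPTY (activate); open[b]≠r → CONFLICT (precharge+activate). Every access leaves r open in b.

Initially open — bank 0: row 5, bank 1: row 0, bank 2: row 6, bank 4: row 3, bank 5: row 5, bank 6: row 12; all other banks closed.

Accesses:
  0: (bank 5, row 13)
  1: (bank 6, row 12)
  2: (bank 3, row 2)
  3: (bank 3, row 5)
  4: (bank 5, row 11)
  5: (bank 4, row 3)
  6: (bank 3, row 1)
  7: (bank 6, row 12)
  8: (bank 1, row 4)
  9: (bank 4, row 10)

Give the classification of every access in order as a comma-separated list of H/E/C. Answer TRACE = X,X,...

TRACE = C,H,E,C,C,H,C,H,C,C

step 0: bank5 5->13 [CONFLICT]
step 1: bank6 12->12 [HIT]
step 2: bank3 None->2 [EMPTY]
step 3: bank3 2->5 [CONFLICT]
step 4: bank5 13->11 [CONFLICT]
step 5: bank4 3->3 [HIT]
step 6: bank3 5->1 [CONFLICT]
step 7: bank6 12->12 [HIT]
step 8: bank1 0->4 [CONFLICT]
step 9: bank4 3->10 [CONFLICT]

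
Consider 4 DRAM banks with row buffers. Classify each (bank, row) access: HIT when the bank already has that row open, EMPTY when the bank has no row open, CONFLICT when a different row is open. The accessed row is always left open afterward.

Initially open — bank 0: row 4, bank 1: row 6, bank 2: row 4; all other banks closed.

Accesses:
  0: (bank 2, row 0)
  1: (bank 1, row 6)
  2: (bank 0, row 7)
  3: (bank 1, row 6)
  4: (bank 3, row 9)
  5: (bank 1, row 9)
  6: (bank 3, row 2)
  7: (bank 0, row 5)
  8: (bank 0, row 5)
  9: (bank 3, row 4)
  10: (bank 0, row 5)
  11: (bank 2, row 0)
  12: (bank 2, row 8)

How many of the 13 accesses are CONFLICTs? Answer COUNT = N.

step 0: bank2 4->0 [CONFLICT]
step 1: bank1 6->6 [HIT]
step 2: bank0 4->7 [CONFLICT]
step 3: bank1 6->6 [HIT]
step 4: bank3 None->9 [EMPTY]
step 5: bank1 6->9 [CONFLICT]
step 6: bank3 9->2 [CONFLICT]
step 7: bank0 7->5 [CONFLICT]
step 8: bank0 5->5 [HIT]
step 9: bank3 2->4 [CONFLICT]
step 10: bank0 5->5 [HIT]
step 11: bank2 0->0 [HIT]
step 12: bank2 0->8 [CONFLICT]

COUNT = 7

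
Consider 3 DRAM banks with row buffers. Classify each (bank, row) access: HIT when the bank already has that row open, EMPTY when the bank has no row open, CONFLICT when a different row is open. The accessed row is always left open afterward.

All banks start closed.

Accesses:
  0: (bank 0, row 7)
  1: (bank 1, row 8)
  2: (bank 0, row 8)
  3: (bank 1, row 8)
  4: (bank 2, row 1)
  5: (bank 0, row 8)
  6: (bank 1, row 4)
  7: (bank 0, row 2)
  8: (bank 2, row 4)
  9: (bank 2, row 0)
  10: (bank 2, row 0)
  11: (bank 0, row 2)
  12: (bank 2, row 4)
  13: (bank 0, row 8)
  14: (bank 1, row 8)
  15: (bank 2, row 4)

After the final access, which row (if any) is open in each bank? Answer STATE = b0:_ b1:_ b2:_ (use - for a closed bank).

step 0: bank0 None->7 [EMPTY]
step 1: bank1 None->8 [EMPTY]
step 2: bank0 7->8 [CONFLICT]
step 3: bank1 8->8 [HIT]
step 4: bank2 None->1 [EMPTY]
step 5: bank0 8->8 [HIT]
step 6: bank1 8->4 [CONFLICT]
step 7: bank0 8->2 [CONFLICT]
step 8: bank2 1->4 [CONFLICT]
step 9: bank2 4->0 [CONFLICT]
step 10: bank2 0->0 [HIT]
step 11: bank0 2->2 [HIT]
step 12: bank2 0->4 [CONFLICT]
step 13: bank0 2->8 [CONFLICT]
step 14: bank1 4->8 [CONFLICT]
step 15: bank2 4->4 [HIT]

STATE = b0:8 b1:8 b2:4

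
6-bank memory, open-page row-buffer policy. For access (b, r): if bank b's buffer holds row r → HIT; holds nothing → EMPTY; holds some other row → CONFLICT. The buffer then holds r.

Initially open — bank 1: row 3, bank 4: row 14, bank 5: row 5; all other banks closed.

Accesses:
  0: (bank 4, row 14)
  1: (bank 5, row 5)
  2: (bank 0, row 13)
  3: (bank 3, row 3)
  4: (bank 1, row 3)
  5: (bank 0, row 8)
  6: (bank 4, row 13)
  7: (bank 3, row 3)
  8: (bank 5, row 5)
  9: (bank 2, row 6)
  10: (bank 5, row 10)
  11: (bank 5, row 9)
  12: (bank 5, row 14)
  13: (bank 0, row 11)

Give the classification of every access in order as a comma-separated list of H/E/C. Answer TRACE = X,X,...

#0 (4,14) H  (was 14)
#1 (5,5) H  (was 5)
#2 (0,13) E
#3 (3,3) E
#4 (1,3) H  (was 3)
#5 (0,8) C  (was 13)
#6 (4,13) C  (was 14)
#7 (3,3) H  (was 3)
#8 (5,5) H  (was 5)
#9 (2,6) E
#10 (5,10) C  (was 5)
#11 (5,9) C  (was 10)
#12 (5,14) C  (was 9)
#13 (0,11) C  (was 8)

TRACE = H,H,E,E,H,C,C,H,H,E,C,C,C,C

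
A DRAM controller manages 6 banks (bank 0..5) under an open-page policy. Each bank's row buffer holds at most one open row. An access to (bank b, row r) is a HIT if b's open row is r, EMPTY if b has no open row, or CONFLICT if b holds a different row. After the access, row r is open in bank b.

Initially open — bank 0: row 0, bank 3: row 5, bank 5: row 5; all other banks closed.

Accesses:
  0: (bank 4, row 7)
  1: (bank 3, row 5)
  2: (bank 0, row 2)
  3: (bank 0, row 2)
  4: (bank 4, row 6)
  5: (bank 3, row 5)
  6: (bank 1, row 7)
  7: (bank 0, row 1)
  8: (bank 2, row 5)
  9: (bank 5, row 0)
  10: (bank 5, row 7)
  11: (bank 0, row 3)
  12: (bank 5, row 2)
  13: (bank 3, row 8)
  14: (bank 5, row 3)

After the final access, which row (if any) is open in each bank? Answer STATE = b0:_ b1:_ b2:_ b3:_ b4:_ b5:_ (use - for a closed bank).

STATE = b0:3 b1:7 b2:5 b3:8 b4:6 b5:3

  [0] b4 r7: no row ⇒ E
  [1] b3 r5: had r5 ⇒ H
  [2] b0 r2: had r0 ⇒ C
  [3] b0 r2: had r2 ⇒ H
  [4] b4 r6: had r7 ⇒ C
  [5] b3 r5: had r5 ⇒ H
  [6] b1 r7: no row ⇒ E
  [7] b0 r1: had r2 ⇒ C
  [8] b2 r5: no row ⇒ E
  [9] b5 r0: had r5 ⇒ C
  [10] b5 r7: had r0 ⇒ C
  [11] b0 r3: had r1 ⇒ C
  [12] b5 r2: had r7 ⇒ C
  [13] b3 r8: had r5 ⇒ C
  [14] b5 r3: had r2 ⇒ C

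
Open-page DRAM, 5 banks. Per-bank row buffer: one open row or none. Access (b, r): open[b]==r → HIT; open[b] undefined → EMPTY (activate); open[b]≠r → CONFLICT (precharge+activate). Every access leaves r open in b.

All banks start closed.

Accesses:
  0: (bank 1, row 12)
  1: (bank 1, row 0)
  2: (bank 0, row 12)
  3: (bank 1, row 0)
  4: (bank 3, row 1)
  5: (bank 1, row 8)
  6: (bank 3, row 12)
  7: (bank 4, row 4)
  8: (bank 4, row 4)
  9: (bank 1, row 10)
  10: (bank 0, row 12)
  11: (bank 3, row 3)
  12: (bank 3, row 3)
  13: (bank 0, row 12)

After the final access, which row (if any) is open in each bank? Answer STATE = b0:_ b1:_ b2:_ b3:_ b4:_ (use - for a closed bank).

STATE = b0:12 b1:10 b2:- b3:3 b4:4

step 0: bank1 None->12 [EMPTY]
step 1: bank1 12->0 [CONFLICT]
step 2: bank0 None->12 [EMPTY]
step 3: bank1 0->0 [HIT]
step 4: bank3 None->1 [EMPTY]
step 5: bank1 0->8 [CONFLICT]
step 6: bank3 1->12 [CONFLICT]
step 7: bank4 None->4 [EMPTY]
step 8: bank4 4->4 [HIT]
step 9: bank1 8->10 [CONFLICT]
step 10: bank0 12->12 [HIT]
step 11: bank3 12->3 [CONFLICT]
step 12: bank3 3->3 [HIT]
step 13: bank0 12->12 [HIT]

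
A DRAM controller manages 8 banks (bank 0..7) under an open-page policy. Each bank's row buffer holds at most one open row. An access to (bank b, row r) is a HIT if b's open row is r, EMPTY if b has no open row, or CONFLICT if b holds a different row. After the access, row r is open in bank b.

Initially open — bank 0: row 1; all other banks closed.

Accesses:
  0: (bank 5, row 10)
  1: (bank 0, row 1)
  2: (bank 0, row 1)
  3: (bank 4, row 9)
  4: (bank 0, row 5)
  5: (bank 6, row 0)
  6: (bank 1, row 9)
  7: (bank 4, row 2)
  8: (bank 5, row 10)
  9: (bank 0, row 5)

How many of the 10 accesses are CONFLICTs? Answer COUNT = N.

COUNT = 2

  [0] b5 r10: no row ⇒ E
  [1] b0 r1: had r1 ⇒ H
  [2] b0 r1: had r1 ⇒ H
  [3] b4 r9: no row ⇒ E
  [4] b0 r5: had r1 ⇒ C
  [5] b6 r0: no row ⇒ E
  [6] b1 r9: no row ⇒ E
  [7] b4 r2: had r9 ⇒ C
  [8] b5 r10: had r10 ⇒ H
  [9] b0 r5: had r5 ⇒ H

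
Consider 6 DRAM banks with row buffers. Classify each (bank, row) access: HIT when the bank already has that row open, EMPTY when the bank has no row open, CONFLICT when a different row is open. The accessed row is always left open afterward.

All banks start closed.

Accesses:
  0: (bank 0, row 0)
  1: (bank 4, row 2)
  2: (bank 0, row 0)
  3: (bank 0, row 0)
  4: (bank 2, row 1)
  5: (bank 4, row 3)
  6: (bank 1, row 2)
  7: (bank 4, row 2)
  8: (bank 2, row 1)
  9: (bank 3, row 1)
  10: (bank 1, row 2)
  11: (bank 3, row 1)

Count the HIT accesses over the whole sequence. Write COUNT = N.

0: bank 0 row 0 — prev None → EMPTY
1: bank 4 row 2 — prev None → EMPTY
2: bank 0 row 0 — prev 0 → HIT
3: bank 0 row 0 — prev 0 → HIT
4: bank 2 row 1 — prev None → EMPTY
5: bank 4 row 3 — prev 2 → CONFLICT
6: bank 1 row 2 — prev None → EMPTY
7: bank 4 row 2 — prev 3 → CONFLICT
8: bank 2 row 1 — prev 1 → HIT
9: bank 3 row 1 — prev None → EMPTY
10: bank 1 row 2 — prev 2 → HIT
11: bank 3 row 1 — prev 1 → HIT

COUNT = 5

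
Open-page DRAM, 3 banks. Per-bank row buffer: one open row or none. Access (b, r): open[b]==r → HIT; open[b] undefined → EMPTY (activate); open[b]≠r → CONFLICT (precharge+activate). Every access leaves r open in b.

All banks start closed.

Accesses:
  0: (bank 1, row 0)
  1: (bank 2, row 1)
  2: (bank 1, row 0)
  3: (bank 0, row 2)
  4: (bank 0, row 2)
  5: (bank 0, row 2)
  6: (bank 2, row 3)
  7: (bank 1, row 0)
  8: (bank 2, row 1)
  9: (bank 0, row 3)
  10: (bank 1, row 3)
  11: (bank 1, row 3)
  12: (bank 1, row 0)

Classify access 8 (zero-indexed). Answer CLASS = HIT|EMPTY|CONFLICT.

CLASS = CONFLICT

  [0] b1 r0: no row ⇒ E
  [1] b2 r1: no row ⇒ E
  [2] b1 r0: had r0 ⇒ H
  [3] b0 r2: no row ⇒ E
  [4] b0 r2: had r2 ⇒ H
  [5] b0 r2: had r2 ⇒ H
  [6] b2 r3: had r1 ⇒ C
  [7] b1 r0: had r0 ⇒ H
  [8] b2 r1: had r3 ⇒ C
  [9] b0 r3: had r2 ⇒ C
  [10] b1 r3: had r0 ⇒ C
  [11] b1 r3: had r3 ⇒ H
  [12] b1 r0: had r3 ⇒ C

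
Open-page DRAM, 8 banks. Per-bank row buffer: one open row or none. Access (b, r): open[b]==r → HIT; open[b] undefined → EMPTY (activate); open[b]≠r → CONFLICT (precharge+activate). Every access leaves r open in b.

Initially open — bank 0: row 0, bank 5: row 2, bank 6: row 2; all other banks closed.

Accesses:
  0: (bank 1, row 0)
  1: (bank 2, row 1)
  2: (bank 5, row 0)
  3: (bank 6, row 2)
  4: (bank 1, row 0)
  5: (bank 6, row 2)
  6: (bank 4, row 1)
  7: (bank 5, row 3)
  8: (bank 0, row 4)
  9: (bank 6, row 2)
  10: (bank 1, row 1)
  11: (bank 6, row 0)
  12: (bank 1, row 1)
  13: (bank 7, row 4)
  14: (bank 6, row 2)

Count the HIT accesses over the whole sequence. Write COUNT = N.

COUNT = 5

  [0] b1 r0: no row ⇒ E
  [1] b2 r1: no row ⇒ E
  [2] b5 r0: had r2 ⇒ C
  [3] b6 r2: had r2 ⇒ H
  [4] b1 r0: had r0 ⇒ H
  [5] b6 r2: had r2 ⇒ H
  [6] b4 r1: no row ⇒ E
  [7] b5 r3: had r0 ⇒ C
  [8] b0 r4: had r0 ⇒ C
  [9] b6 r2: had r2 ⇒ H
  [10] b1 r1: had r0 ⇒ C
  [11] b6 r0: had r2 ⇒ C
  [12] b1 r1: had r1 ⇒ H
  [13] b7 r4: no row ⇒ E
  [14] b6 r2: had r0 ⇒ C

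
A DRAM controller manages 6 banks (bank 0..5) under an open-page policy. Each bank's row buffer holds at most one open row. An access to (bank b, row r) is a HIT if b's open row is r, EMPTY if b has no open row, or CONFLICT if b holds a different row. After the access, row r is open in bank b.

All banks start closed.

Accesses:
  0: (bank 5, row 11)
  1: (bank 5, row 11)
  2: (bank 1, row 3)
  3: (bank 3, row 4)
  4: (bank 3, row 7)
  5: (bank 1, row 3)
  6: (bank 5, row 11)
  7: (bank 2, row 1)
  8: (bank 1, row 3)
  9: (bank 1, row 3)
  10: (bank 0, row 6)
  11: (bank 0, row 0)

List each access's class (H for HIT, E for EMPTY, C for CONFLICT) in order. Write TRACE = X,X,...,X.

TRACE = E,H,E,E,C,H,H,E,H,H,E,C

step 0: bank5 None->11 [EMPTY]
step 1: bank5 11->11 [HIT]
step 2: bank1 None->3 [EMPTY]
step 3: bank3 None->4 [EMPTY]
step 4: bank3 4->7 [CONFLICT]
step 5: bank1 3->3 [HIT]
step 6: bank5 11->11 [HIT]
step 7: bank2 None->1 [EMPTY]
step 8: bank1 3->3 [HIT]
step 9: bank1 3->3 [HIT]
step 10: bank0 None->6 [EMPTY]
step 11: bank0 6->0 [CONFLICT]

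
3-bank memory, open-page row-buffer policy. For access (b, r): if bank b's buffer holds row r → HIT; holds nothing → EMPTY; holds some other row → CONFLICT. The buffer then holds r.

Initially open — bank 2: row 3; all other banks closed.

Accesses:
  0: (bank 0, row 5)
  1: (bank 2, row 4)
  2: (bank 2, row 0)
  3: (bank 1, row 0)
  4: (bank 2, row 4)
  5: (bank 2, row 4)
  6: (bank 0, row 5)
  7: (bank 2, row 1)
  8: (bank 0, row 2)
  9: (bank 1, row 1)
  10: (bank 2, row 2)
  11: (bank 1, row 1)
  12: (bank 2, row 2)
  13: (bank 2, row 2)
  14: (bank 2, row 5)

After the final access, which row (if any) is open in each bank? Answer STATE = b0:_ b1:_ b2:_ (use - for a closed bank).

step 0: bank0 None->5 [EMPTY]
step 1: bank2 3->4 [CONFLICT]
step 2: bank2 4->0 [CONFLICT]
step 3: bank1 None->0 [EMPTY]
step 4: bank2 0->4 [CONFLICT]
step 5: bank2 4->4 [HIT]
step 6: bank0 5->5 [HIT]
step 7: bank2 4->1 [CONFLICT]
step 8: bank0 5->2 [CONFLICT]
step 9: bank1 0->1 [CONFLICT]
step 10: bank2 1->2 [CONFLICT]
step 11: bank1 1->1 [HIT]
step 12: bank2 2->2 [HIT]
step 13: bank2 2->2 [HIT]
step 14: bank2 2->5 [CONFLICT]

STATE = b0:2 b1:1 b2:5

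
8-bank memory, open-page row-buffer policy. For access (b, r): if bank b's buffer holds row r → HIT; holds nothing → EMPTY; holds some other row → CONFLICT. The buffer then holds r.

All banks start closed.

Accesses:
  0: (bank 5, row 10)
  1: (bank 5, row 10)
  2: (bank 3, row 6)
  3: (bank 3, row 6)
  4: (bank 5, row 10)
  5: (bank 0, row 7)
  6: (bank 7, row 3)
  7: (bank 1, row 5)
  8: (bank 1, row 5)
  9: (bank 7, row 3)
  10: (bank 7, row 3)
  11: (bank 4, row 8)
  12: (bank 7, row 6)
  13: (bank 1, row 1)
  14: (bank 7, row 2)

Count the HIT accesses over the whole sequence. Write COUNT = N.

  [0] b5 r10: no row ⇒ E
  [1] b5 r10: had r10 ⇒ H
  [2] b3 r6: no row ⇒ E
  [3] b3 r6: had r6 ⇒ H
  [4] b5 r10: had r10 ⇒ H
  [5] b0 r7: no row ⇒ E
  [6] b7 r3: no row ⇒ E
  [7] b1 r5: no row ⇒ E
  [8] b1 r5: had r5 ⇒ H
  [9] b7 r3: had r3 ⇒ H
  [10] b7 r3: had r3 ⇒ H
  [11] b4 r8: no row ⇒ E
  [12] b7 r6: had r3 ⇒ C
  [13] b1 r1: had r5 ⇒ C
  [14] b7 r2: had r6 ⇒ C

COUNT = 6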